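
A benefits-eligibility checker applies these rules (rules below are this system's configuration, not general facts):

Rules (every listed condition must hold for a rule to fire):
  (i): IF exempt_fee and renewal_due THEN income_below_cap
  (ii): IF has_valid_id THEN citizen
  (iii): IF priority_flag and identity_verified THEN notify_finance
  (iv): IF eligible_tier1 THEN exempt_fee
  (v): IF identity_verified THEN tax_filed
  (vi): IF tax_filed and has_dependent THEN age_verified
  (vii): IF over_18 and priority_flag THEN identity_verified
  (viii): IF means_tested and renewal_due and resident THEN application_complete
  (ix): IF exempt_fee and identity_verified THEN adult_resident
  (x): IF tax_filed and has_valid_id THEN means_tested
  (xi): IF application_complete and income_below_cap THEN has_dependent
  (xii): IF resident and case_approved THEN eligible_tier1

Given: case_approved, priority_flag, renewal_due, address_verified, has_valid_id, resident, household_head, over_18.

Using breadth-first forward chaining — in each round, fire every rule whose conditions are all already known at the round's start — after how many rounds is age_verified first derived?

6

[1] (ii) [IF has_valid_id THEN citizen]; (vii) [IF over_18 and priority_flag THEN identity_verified]; (xii) [IF resident and case_approved THEN eligible_tier1]. ⇒ new: citizen, identity_verified, eligible_tier1.
[2] (iii) [IF priority_flag and identity_verified THEN notify_finance]; (iv) [IF eligible_tier1 THEN exempt_fee]; (v) [IF identity_verified THEN tax_filed]. ⇒ new: notify_finance, exempt_fee, tax_filed.
[3] (i) [IF exempt_fee and renewal_due THEN income_below_cap]; (ix) [IF exempt_fee and identity_verified THEN adult_resident]; (x) [IF tax_filed and has_valid_id THEN means_tested]. ⇒ new: income_below_cap, adult_resident, means_tested.
[4] (viii) [IF means_tested and renewal_due and resident THEN application_complete]. ⇒ new: application_complete.
[5] (xi) [IF application_complete and income_below_cap THEN has_dependent]. ⇒ new: has_dependent.
[6] (vi) [IF tax_filed and has_dependent THEN age_verified]. ⇒ new: age_verified.
age_verified first appears in round 6.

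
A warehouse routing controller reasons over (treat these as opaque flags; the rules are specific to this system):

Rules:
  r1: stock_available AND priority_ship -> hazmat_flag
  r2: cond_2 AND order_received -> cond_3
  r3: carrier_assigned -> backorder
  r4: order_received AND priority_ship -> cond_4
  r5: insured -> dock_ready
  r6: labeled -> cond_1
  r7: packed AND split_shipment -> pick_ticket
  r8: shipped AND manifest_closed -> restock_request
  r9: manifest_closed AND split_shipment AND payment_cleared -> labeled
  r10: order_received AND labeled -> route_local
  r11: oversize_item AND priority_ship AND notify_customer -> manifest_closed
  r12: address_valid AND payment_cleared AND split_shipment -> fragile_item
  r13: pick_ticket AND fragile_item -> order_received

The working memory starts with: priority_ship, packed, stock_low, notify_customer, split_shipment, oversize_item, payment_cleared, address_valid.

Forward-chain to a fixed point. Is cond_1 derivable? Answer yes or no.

[1] r7 [packed AND split_shipment -> pick_ticket]; r11 [oversize_item AND priority_ship AND notify_customer -> manifest_closed]; r12 [address_valid AND payment_cleared AND split_shipment -> fragile_item]. ⇒ new: pick_ticket, manifest_closed, fragile_item.
[2] r9 [manifest_closed AND split_shipment AND payment_cleared -> labeled]; r13 [pick_ticket AND fragile_item -> order_received]. ⇒ new: labeled, order_received.
[3] r4 [order_received AND priority_ship -> cond_4]; r6 [labeled -> cond_1]; r10 [order_received AND labeled -> route_local]. ⇒ new: cond_4, cond_1, route_local.
cond_1 appears in round 3, so it is derivable.

yes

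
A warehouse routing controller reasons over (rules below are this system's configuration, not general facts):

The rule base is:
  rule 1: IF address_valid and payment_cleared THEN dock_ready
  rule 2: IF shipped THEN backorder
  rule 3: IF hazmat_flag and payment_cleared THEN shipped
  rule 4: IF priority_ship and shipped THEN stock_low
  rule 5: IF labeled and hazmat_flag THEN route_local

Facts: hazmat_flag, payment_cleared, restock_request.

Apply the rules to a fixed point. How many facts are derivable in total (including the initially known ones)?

5

Round 1 — rule 3, derive shipped.
Round 2 — rule 2, derive backorder.
Closure: {backorder, hazmat_flag, payment_cleared, restock_request, shipped} — 5 facts.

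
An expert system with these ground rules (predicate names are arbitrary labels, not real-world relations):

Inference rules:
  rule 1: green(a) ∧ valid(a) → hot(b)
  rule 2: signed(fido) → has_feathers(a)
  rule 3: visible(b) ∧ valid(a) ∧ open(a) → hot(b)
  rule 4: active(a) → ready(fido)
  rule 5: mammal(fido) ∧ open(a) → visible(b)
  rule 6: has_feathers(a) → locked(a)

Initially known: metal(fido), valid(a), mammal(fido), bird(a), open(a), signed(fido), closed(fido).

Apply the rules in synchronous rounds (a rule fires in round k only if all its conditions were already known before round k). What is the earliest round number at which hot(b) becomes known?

2

[1] rule 2 [signed(fido) → has_feathers(a)]; rule 5 [mammal(fido) ∧ open(a) → visible(b)]. ⇒ new: has_feathers(a), visible(b).
[2] rule 3 [visible(b) ∧ valid(a) ∧ open(a) → hot(b)]; rule 6 [has_feathers(a) → locked(a)]. ⇒ new: hot(b), locked(a).
hot(b) first appears in round 2.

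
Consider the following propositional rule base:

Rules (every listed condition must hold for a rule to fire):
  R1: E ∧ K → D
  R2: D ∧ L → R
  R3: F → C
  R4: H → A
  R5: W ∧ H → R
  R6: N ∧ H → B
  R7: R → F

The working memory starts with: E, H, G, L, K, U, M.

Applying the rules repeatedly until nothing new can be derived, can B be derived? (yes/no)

[1] R1 [E ∧ K → D]; R4 [H → A]. ⇒ new: D, A.
[2] R2 [D ∧ L → R]. ⇒ new: R.
[3] R7 [R → F]. ⇒ new: F.
[4] R3 [F → C]. ⇒ new: C.
Fixed point reached. B is concluded only by R6; R6 needs N (never derived).

no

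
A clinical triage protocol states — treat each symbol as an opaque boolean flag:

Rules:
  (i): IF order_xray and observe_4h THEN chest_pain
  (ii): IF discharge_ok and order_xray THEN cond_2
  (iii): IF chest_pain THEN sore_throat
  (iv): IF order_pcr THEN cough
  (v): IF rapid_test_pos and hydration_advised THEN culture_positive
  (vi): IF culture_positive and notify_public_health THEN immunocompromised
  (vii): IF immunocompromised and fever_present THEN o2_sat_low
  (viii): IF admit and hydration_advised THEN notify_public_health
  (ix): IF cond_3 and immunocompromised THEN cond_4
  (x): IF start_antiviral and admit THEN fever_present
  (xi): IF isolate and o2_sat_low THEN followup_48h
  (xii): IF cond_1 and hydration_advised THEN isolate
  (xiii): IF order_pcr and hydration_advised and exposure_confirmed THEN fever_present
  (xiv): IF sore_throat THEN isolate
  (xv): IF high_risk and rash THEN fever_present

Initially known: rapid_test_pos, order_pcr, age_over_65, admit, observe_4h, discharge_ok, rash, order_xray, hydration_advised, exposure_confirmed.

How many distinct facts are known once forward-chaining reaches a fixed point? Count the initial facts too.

Round 1 — (i), (ii), (iv), (v), (viii), (xiii), derive chest_pain, cond_2, cough, culture_positive, notify_public_health, fever_present.
Round 2 — (iii), (vi), derive sore_throat, immunocompromised.
Round 3 — (vii), (xiv), derive o2_sat_low, isolate.
Round 4 — (xi), derive followup_48h.
Closure: {admit, age_over_65, chest_pain, cond_2, cough, culture_positive, discharge_ok, exposure_confirmed, fever_present, followup_48h, hydration_advised, immunocompromised, isolate, notify_public_health, o2_sat_low, observe_4h, order_pcr, order_xray, rapid_test_pos, rash, sore_throat} — 21 facts.

21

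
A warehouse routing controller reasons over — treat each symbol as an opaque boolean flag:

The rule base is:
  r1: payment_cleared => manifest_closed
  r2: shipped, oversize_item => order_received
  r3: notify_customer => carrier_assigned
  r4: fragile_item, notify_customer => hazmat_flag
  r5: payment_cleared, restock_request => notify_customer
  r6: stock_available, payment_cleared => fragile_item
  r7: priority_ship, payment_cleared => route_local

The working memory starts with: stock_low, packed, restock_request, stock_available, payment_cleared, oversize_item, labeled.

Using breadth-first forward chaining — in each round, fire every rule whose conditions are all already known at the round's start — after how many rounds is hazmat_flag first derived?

2

Round 1 fires r1, r5, r6, giving manifest_closed, notify_customer, fragile_item.
Round 2 fires r3, r4, giving carrier_assigned, hazmat_flag.
hazmat_flag first appears in round 2.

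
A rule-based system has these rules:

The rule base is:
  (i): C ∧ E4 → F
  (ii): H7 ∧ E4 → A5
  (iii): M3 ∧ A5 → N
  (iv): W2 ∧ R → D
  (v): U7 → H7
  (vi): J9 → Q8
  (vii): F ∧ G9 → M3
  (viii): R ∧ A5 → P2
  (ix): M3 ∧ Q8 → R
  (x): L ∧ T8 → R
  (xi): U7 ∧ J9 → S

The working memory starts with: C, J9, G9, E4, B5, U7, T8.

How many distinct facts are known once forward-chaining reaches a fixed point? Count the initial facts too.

16

Round 1: (i) [C ∧ E4 → F]; (v) [U7 → H7]; (vi) [J9 → Q8]; (xi) [U7 ∧ J9 → S]. Adds F, H7, Q8, S.
Round 2: (ii) [H7 ∧ E4 → A5]; (vii) [F ∧ G9 → M3]. Adds A5, M3.
Round 3: (iii) [M3 ∧ A5 → N]; (ix) [M3 ∧ Q8 → R]. Adds N, R.
Round 4: (viii) [R ∧ A5 → P2]. Adds P2.
Closure: {A5, B5, C, E4, F, G9, H7, J9, M3, N, P2, Q8, R, S, T8, U7} — 16 facts.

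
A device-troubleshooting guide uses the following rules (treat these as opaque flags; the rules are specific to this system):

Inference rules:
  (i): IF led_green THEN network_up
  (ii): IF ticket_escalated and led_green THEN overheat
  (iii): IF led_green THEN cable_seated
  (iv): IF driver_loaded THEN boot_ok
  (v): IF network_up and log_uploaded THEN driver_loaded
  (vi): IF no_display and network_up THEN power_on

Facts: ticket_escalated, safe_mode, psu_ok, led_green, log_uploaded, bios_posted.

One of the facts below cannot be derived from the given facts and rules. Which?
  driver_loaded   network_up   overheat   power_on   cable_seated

[1] (i) [IF led_green THEN network_up]; (ii) [IF ticket_escalated and led_green THEN overheat]; (iii) [IF led_green THEN cable_seated]. ⇒ new: network_up, overheat, cable_seated.
[2] (v) [IF network_up and log_uploaded THEN driver_loaded]. ⇒ new: driver_loaded.
[3] (iv) [IF driver_loaded THEN boot_ok]. ⇒ new: boot_ok.
Derived: network_up (round 1), driver_loaded (round 2), overheat (round 1), cable_seated (round 1). power_on never appears in any round.

power_on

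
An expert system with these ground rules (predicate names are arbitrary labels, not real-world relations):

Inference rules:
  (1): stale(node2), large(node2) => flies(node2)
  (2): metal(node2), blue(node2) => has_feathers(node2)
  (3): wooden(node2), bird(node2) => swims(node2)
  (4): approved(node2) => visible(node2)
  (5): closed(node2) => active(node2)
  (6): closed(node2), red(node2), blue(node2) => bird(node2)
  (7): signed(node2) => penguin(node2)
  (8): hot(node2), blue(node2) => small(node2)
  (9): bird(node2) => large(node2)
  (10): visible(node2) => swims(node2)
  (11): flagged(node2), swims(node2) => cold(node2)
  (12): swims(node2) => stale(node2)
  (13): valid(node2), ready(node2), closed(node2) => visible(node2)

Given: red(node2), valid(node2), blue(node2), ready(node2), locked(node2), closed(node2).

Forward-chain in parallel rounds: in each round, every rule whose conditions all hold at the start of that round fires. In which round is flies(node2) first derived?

4

[1] (5) [closed(node2) => active(node2)]; (6) [closed(node2), red(node2), blue(node2) => bird(node2)]; (13) [valid(node2), ready(node2), closed(node2) => visible(node2)]. ⇒ new: active(node2), bird(node2), visible(node2).
[2] (9) [bird(node2) => large(node2)]; (10) [visible(node2) => swims(node2)]. ⇒ new: large(node2), swims(node2).
[3] (12) [swims(node2) => stale(node2)]. ⇒ new: stale(node2).
[4] (1) [stale(node2), large(node2) => flies(node2)]. ⇒ new: flies(node2).
flies(node2) first appears in round 4.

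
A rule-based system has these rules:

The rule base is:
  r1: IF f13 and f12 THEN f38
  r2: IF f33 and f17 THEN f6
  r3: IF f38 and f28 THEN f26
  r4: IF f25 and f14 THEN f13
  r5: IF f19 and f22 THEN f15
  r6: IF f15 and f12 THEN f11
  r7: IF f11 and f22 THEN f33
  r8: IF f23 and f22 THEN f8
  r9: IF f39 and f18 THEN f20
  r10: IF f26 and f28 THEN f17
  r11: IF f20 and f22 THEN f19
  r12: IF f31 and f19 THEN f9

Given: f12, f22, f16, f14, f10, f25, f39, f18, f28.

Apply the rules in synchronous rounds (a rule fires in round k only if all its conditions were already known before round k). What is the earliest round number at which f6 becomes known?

Round 1: r4 [IF f25 and f14 THEN f13]; r9 [IF f39 and f18 THEN f20]. New: f13, f20.
Round 2: r1 [IF f13 and f12 THEN f38]; r11 [IF f20 and f22 THEN f19]. New: f38, f19.
Round 3: r3 [IF f38 and f28 THEN f26]; r5 [IF f19 and f22 THEN f15]. New: f26, f15.
Round 4: r6 [IF f15 and f12 THEN f11]; r10 [IF f26 and f28 THEN f17]. New: f11, f17.
Round 5: r7 [IF f11 and f22 THEN f33]. New: f33.
Round 6: r2 [IF f33 and f17 THEN f6]. New: f6.
f6 first appears in round 6.

6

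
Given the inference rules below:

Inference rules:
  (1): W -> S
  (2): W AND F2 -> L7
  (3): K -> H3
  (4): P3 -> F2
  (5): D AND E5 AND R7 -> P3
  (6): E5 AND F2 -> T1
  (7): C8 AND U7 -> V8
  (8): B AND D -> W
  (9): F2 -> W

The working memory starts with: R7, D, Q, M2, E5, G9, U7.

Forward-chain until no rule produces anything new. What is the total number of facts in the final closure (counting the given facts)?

[1] (5) [D AND E5 AND R7 -> P3]. ⇒ new: P3.
[2] (4) [P3 -> F2]. ⇒ new: F2.
[3] (6) [E5 AND F2 -> T1]; (9) [F2 -> W]. ⇒ new: T1, W.
[4] (1) [W -> S]; (2) [W AND F2 -> L7]. ⇒ new: S, L7.
Closure: {D, E5, F2, G9, L7, M2, P3, Q, R7, S, T1, U7, W} — 13 facts.

13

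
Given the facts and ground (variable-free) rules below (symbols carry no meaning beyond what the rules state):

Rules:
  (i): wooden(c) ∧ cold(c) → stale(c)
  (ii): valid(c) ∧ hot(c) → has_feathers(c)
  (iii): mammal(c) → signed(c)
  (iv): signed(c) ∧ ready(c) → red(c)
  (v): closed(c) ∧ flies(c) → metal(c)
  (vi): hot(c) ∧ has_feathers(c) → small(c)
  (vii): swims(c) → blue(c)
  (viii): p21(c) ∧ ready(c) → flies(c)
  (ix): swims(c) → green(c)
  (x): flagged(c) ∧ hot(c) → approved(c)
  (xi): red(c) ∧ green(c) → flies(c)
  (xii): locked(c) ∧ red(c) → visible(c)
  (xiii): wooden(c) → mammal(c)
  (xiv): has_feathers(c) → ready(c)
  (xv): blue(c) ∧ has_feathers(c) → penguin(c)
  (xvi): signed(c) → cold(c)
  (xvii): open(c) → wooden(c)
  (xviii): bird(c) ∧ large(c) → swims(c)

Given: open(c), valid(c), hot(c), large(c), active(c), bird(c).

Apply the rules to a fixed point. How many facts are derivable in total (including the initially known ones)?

20

[1] (ii) [valid(c) ∧ hot(c) → has_feathers(c)]; (xvii) [open(c) → wooden(c)]; (xviii) [bird(c) ∧ large(c) → swims(c)]. ⇒ new: has_feathers(c), wooden(c), swims(c).
[2] (vi) [hot(c) ∧ has_feathers(c) → small(c)]; (vii) [swims(c) → blue(c)]; (ix) [swims(c) → green(c)]; (xiii) [wooden(c) → mammal(c)]; (xiv) [has_feathers(c) → ready(c)]. ⇒ new: small(c), blue(c), green(c), mammal(c), ready(c).
[3] (iii) [mammal(c) → signed(c)]; (xv) [blue(c) ∧ has_feathers(c) → penguin(c)]. ⇒ new: signed(c), penguin(c).
[4] (iv) [signed(c) ∧ ready(c) → red(c)]; (xvi) [signed(c) → cold(c)]. ⇒ new: red(c), cold(c).
[5] (i) [wooden(c) ∧ cold(c) → stale(c)]; (xi) [red(c) ∧ green(c) → flies(c)]. ⇒ new: stale(c), flies(c).
Closure: {active(c), bird(c), blue(c), cold(c), flies(c), green(c), has_feathers(c), hot(c), large(c), mammal(c), open(c), penguin(c), ready(c), red(c), signed(c), small(c), stale(c), swims(c), valid(c), wooden(c)} — 20 facts.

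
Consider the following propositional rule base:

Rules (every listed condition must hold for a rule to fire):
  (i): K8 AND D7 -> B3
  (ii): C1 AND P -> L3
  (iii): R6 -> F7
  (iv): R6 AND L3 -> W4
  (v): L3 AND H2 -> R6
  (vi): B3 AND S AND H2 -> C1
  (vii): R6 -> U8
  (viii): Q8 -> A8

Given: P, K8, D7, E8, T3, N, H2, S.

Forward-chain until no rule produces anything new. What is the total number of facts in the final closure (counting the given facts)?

15

[1] (i) [K8 AND D7 -> B3]. ⇒ new: B3.
[2] (vi) [B3 AND S AND H2 -> C1]. ⇒ new: C1.
[3] (ii) [C1 AND P -> L3]. ⇒ new: L3.
[4] (v) [L3 AND H2 -> R6]. ⇒ new: R6.
[5] (iii) [R6 -> F7]; (iv) [R6 AND L3 -> W4]; (vii) [R6 -> U8]. ⇒ new: F7, W4, U8.
Closure: {B3, C1, D7, E8, F7, H2, K8, L3, N, P, R6, S, T3, U8, W4} — 15 facts.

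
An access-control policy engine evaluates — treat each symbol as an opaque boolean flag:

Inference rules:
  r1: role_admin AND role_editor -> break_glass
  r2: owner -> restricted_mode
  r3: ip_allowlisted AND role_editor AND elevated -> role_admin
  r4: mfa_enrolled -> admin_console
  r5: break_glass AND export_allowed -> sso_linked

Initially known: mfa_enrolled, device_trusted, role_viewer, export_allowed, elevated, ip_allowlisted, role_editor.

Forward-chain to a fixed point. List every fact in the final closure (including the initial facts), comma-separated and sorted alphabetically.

admin_console, break_glass, device_trusted, elevated, export_allowed, ip_allowlisted, mfa_enrolled, role_admin, role_editor, role_viewer, sso_linked

[1] r3 [ip_allowlisted AND role_editor AND elevated -> role_admin]; r4 [mfa_enrolled -> admin_console]. ⇒ new: role_admin, admin_console.
[2] r1 [role_admin AND role_editor -> break_glass]. ⇒ new: break_glass.
[3] r5 [break_glass AND export_allowed -> sso_linked]. ⇒ new: sso_linked.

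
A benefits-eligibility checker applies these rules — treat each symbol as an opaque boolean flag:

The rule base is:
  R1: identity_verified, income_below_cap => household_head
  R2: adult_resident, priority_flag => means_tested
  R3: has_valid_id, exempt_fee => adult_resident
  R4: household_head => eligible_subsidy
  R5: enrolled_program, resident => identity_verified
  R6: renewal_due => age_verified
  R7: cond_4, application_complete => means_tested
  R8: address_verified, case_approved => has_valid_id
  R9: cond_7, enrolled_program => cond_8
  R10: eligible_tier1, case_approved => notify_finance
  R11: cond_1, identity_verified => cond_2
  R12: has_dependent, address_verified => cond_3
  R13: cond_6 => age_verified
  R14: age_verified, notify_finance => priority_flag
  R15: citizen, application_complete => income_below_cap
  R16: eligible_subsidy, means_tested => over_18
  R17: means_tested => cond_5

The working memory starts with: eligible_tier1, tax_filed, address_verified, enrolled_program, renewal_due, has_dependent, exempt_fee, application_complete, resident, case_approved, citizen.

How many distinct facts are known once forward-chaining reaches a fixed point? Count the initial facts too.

24

Round 1: R5 [enrolled_program, resident => identity_verified]; R6 [renewal_due => age_verified]; R8 [address_verified, case_approved => has_valid_id]; R10 [eligible_tier1, case_approved => notify_finance]; R12 [has_dependent, address_verified => cond_3]; R15 [citizen, application_complete => income_below_cap]. Adds identity_verified, age_verified, has_valid_id, notify_finance, cond_3, income_below_cap.
Round 2: R1 [identity_verified, income_below_cap => household_head]; R3 [has_valid_id, exempt_fee => adult_resident]; R14 [age_verified, notify_finance => priority_flag]. Adds household_head, adult_resident, priority_flag.
Round 3: R2 [adult_resident, priority_flag => means_tested]; R4 [household_head => eligible_subsidy]. Adds means_tested, eligible_subsidy.
Round 4: R16 [eligible_subsidy, means_tested => over_18]; R17 [means_tested => cond_5]. Adds over_18, cond_5.
Closure: {address_verified, adult_resident, age_verified, application_complete, case_approved, citizen, cond_3, cond_5, eligible_subsidy, eligible_tier1, enrolled_program, exempt_fee, has_dependent, has_valid_id, household_head, identity_verified, income_below_cap, means_tested, notify_finance, over_18, priority_flag, renewal_due, resident, tax_filed} — 24 facts.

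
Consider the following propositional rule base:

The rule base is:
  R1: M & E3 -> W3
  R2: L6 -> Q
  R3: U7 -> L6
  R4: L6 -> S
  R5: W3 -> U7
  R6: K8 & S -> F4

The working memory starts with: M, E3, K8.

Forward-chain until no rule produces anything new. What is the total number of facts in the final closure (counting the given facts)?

9

[1] R1 [M & E3 -> W3]. ⇒ new: W3.
[2] R5 [W3 -> U7]. ⇒ new: U7.
[3] R3 [U7 -> L6]. ⇒ new: L6.
[4] R2 [L6 -> Q]; R4 [L6 -> S]. ⇒ new: Q, S.
[5] R6 [K8 & S -> F4]. ⇒ new: F4.
Closure: {E3, F4, K8, L6, M, Q, S, U7, W3} — 9 facts.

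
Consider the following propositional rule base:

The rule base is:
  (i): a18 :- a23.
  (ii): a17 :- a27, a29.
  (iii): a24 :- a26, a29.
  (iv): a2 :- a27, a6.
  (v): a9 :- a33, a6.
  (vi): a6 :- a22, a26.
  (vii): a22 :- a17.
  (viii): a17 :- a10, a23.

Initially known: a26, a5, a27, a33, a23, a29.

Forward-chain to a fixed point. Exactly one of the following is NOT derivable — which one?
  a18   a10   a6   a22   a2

a10

Round 1: (i) [a18 :- a23.]; (ii) [a17 :- a27, a29.]; (iii) [a24 :- a26, a29.]. New: a18, a17, a24.
Round 2: (vii) [a22 :- a17.]. New: a22.
Round 3: (vi) [a6 :- a22, a26.]. New: a6.
Round 4: (iv) [a2 :- a27, a6.]; (v) [a9 :- a33, a6.]. New: a2, a9.
Derived: a18 (round 1), a6 (round 3), a22 (round 2), a2 (round 4). a10 never appears in any round.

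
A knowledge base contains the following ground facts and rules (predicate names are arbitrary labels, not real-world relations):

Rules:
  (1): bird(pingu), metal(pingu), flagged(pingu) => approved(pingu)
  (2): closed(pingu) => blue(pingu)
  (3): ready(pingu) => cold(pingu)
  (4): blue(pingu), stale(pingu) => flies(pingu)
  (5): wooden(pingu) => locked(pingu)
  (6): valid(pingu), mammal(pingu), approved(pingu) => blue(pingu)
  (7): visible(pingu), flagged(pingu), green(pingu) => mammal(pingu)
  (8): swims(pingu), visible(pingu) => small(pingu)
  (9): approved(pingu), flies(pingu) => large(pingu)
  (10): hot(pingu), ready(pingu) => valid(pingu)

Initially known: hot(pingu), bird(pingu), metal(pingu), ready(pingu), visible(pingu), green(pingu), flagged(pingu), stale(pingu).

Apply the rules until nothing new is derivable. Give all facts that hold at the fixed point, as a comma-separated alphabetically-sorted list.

approved(pingu), bird(pingu), blue(pingu), cold(pingu), flagged(pingu), flies(pingu), green(pingu), hot(pingu), large(pingu), mammal(pingu), metal(pingu), ready(pingu), stale(pingu), valid(pingu), visible(pingu)

Round 1 fires (1), (3), (7), (10), giving approved(pingu), cold(pingu), mammal(pingu), valid(pingu).
Round 2 fires (6), giving blue(pingu).
Round 3 fires (4), giving flies(pingu).
Round 4 fires (9), giving large(pingu).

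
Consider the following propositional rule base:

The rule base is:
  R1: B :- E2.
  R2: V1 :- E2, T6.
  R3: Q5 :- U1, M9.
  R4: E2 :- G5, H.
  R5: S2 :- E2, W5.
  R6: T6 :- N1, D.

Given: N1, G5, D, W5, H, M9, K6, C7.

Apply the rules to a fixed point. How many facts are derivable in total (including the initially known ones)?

13

Round 1: R4 [E2 :- G5, H.]; R6 [T6 :- N1, D.]. Adds E2, T6.
Round 2: R1 [B :- E2.]; R2 [V1 :- E2, T6.]; R5 [S2 :- E2, W5.]. Adds B, V1, S2.
Closure: {B, C7, D, E2, G5, H, K6, M9, N1, S2, T6, V1, W5} — 13 facts.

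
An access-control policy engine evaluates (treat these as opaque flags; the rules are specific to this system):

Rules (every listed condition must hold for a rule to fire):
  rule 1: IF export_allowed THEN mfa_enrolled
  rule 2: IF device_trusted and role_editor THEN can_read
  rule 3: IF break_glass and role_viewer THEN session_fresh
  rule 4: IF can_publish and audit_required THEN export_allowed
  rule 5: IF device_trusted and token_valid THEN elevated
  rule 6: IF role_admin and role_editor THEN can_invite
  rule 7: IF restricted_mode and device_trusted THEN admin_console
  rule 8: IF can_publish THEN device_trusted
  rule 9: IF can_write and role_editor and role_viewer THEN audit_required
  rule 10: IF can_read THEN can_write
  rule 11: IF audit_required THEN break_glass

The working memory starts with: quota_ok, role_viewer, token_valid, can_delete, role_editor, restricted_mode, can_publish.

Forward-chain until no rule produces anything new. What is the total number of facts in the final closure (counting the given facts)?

Round 1: rule 8 [IF can_publish THEN device_trusted]. Adds device_trusted.
Round 2: rule 2 [IF device_trusted and role_editor THEN can_read]; rule 5 [IF device_trusted and token_valid THEN elevated]; rule 7 [IF restricted_mode and device_trusted THEN admin_console]. Adds can_read, elevated, admin_console.
Round 3: rule 10 [IF can_read THEN can_write]. Adds can_write.
Round 4: rule 9 [IF can_write and role_editor and role_viewer THEN audit_required]. Adds audit_required.
Round 5: rule 4 [IF can_publish and audit_required THEN export_allowed]; rule 11 [IF audit_required THEN break_glass]. Adds export_allowed, break_glass.
Round 6: rule 1 [IF export_allowed THEN mfa_enrolled]; rule 3 [IF break_glass and role_viewer THEN session_fresh]. Adds mfa_enrolled, session_fresh.
Closure: {admin_console, audit_required, break_glass, can_delete, can_publish, can_read, can_write, device_trusted, elevated, export_allowed, mfa_enrolled, quota_ok, restricted_mode, role_editor, role_viewer, session_fresh, token_valid} — 17 facts.

17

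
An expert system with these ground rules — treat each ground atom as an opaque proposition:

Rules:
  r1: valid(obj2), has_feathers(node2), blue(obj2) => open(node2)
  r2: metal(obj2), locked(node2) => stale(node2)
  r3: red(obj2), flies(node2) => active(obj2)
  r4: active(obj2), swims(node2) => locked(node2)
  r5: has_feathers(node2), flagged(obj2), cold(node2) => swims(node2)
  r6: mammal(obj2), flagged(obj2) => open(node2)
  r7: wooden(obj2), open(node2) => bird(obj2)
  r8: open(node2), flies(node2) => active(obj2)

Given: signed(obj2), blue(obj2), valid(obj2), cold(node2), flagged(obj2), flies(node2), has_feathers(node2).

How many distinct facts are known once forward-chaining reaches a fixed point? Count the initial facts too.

Round 1 fires r1, r5, giving open(node2), swims(node2).
Round 2 fires r8, giving active(obj2).
Round 3 fires r4, giving locked(node2).
Closure: {active(obj2), blue(obj2), cold(node2), flagged(obj2), flies(node2), has_feathers(node2), locked(node2), open(node2), signed(obj2), swims(node2), valid(obj2)} — 11 facts.

11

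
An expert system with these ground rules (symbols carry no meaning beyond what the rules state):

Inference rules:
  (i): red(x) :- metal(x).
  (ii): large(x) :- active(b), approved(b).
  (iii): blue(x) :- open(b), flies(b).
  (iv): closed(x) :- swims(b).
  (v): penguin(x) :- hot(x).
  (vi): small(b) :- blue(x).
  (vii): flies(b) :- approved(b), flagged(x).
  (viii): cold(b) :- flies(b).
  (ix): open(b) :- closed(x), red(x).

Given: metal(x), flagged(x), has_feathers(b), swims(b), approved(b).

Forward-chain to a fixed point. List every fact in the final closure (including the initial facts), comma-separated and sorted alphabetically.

approved(b), blue(x), closed(x), cold(b), flagged(x), flies(b), has_feathers(b), metal(x), open(b), red(x), small(b), swims(b)

Round 1: (i) [red(x) :- metal(x).]; (iv) [closed(x) :- swims(b).]; (vii) [flies(b) :- approved(b), flagged(x).]. Adds red(x), closed(x), flies(b).
Round 2: (viii) [cold(b) :- flies(b).]; (ix) [open(b) :- closed(x), red(x).]. Adds cold(b), open(b).
Round 3: (iii) [blue(x) :- open(b), flies(b).]. Adds blue(x).
Round 4: (vi) [small(b) :- blue(x).]. Adds small(b).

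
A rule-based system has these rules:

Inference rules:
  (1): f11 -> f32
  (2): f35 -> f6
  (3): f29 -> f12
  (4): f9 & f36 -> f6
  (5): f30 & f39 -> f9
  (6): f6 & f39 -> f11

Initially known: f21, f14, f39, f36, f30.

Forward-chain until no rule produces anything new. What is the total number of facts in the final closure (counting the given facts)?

9

Round 1: (5) [f30 & f39 -> f9]. Adds f9.
Round 2: (4) [f9 & f36 -> f6]. Adds f6.
Round 3: (6) [f6 & f39 -> f11]. Adds f11.
Round 4: (1) [f11 -> f32]. Adds f32.
Closure: {f11, f14, f21, f30, f32, f36, f39, f6, f9} — 9 facts.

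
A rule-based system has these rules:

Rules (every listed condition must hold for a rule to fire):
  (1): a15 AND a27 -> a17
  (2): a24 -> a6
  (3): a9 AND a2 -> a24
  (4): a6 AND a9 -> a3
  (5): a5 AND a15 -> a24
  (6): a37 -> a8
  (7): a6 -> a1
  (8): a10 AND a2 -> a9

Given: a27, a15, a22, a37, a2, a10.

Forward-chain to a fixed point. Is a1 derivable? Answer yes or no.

Round 1: (1) [a15 AND a27 -> a17]; (6) [a37 -> a8]; (8) [a10 AND a2 -> a9]. Adds a17, a8, a9.
Round 2: (3) [a9 AND a2 -> a24]. Adds a24.
Round 3: (2) [a24 -> a6]. Adds a6.
Round 4: (4) [a6 AND a9 -> a3]; (7) [a6 -> a1]. Adds a3, a1.
a1 appears in round 4, so it is derivable.

yes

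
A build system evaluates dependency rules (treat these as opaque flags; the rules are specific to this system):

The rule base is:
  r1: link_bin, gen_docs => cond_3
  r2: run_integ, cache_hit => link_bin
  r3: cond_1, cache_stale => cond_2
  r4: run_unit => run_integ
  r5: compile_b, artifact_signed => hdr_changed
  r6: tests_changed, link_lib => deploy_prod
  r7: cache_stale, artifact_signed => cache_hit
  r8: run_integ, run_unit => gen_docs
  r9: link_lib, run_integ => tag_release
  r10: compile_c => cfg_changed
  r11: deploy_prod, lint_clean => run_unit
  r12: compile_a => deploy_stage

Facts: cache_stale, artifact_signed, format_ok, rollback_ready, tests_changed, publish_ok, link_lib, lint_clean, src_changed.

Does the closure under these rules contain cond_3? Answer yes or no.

Round 1: r6 [tests_changed, link_lib => deploy_prod]; r7 [cache_stale, artifact_signed => cache_hit]. New: deploy_prod, cache_hit.
Round 2: r11 [deploy_prod, lint_clean => run_unit]. New: run_unit.
Round 3: r4 [run_unit => run_integ]. New: run_integ.
Round 4: r2 [run_integ, cache_hit => link_bin]; r8 [run_integ, run_unit => gen_docs]; r9 [link_lib, run_integ => tag_release]. New: link_bin, gen_docs, tag_release.
Round 5: r1 [link_bin, gen_docs => cond_3]. New: cond_3.
cond_3 appears in round 5, so it is derivable.

yes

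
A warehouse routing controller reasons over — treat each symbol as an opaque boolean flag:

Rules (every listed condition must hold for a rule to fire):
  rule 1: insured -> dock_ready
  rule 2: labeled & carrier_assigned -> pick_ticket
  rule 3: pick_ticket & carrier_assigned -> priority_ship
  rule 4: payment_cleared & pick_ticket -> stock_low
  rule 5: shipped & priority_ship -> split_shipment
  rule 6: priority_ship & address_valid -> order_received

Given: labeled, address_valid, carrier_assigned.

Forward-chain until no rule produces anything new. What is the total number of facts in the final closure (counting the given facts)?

Round 1: rule 2 [labeled & carrier_assigned -> pick_ticket]. Adds pick_ticket.
Round 2: rule 3 [pick_ticket & carrier_assigned -> priority_ship]. Adds priority_ship.
Round 3: rule 6 [priority_ship & address_valid -> order_received]. Adds order_received.
Closure: {address_valid, carrier_assigned, labeled, order_received, pick_ticket, priority_ship} — 6 facts.

6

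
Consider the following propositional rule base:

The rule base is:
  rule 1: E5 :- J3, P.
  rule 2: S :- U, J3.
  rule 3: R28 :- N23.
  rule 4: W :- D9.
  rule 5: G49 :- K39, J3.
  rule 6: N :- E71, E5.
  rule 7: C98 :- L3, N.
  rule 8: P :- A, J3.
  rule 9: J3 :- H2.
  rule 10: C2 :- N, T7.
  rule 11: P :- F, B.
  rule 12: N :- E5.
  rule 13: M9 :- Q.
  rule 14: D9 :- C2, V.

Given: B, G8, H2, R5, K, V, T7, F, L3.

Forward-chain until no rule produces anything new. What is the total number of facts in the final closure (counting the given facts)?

Round 1: rule 9 [J3 :- H2.]; rule 11 [P :- F, B.]. Adds J3, P.
Round 2: rule 1 [E5 :- J3, P.]. Adds E5.
Round 3: rule 12 [N :- E5.]. Adds N.
Round 4: rule 7 [C98 :- L3, N.]; rule 10 [C2 :- N, T7.]. Adds C98, C2.
Round 5: rule 14 [D9 :- C2, V.]. Adds D9.
Round 6: rule 4 [W :- D9.]. Adds W.
Closure: {B, C2, C98, D9, E5, F, G8, H2, J3, K, L3, N, P, R5, T7, V, W} — 17 facts.

17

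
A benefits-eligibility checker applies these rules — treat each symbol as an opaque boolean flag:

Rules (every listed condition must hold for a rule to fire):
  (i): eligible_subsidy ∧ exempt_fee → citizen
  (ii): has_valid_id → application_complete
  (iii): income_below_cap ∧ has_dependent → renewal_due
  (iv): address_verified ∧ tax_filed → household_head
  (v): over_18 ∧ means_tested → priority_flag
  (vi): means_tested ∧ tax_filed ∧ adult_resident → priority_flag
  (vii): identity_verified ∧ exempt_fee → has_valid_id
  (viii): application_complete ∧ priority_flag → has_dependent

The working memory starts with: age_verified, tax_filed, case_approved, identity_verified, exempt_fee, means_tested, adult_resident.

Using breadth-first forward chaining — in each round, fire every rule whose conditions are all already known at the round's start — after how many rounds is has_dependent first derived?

[1] (vi) [means_tested ∧ tax_filed ∧ adult_resident → priority_flag]; (vii) [identity_verified ∧ exempt_fee → has_valid_id]. ⇒ new: priority_flag, has_valid_id.
[2] (ii) [has_valid_id → application_complete]. ⇒ new: application_complete.
[3] (viii) [application_complete ∧ priority_flag → has_dependent]. ⇒ new: has_dependent.
has_dependent first appears in round 3.

3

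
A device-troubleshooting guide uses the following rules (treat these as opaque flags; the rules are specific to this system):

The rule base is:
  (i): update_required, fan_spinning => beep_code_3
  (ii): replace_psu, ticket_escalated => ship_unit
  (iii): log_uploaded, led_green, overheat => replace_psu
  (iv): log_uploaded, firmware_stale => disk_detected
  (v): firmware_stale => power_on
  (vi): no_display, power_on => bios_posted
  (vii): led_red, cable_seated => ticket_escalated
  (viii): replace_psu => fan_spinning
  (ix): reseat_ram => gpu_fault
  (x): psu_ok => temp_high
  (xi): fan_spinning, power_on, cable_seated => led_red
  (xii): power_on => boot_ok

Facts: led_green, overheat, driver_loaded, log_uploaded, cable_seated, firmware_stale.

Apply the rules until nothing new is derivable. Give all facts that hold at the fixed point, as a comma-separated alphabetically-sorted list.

Round 1: (iii) [log_uploaded, led_green, overheat => replace_psu]; (iv) [log_uploaded, firmware_stale => disk_detected]; (v) [firmware_stale => power_on]. New: replace_psu, disk_detected, power_on.
Round 2: (viii) [replace_psu => fan_spinning]; (xii) [power_on => boot_ok]. New: fan_spinning, boot_ok.
Round 3: (xi) [fan_spinning, power_on, cable_seated => led_red]. New: led_red.
Round 4: (vii) [led_red, cable_seated => ticket_escalated]. New: ticket_escalated.
Round 5: (ii) [replace_psu, ticket_escalated => ship_unit]. New: ship_unit.

boot_ok, cable_seated, disk_detected, driver_loaded, fan_spinning, firmware_stale, led_green, led_red, log_uploaded, overheat, power_on, replace_psu, ship_unit, ticket_escalated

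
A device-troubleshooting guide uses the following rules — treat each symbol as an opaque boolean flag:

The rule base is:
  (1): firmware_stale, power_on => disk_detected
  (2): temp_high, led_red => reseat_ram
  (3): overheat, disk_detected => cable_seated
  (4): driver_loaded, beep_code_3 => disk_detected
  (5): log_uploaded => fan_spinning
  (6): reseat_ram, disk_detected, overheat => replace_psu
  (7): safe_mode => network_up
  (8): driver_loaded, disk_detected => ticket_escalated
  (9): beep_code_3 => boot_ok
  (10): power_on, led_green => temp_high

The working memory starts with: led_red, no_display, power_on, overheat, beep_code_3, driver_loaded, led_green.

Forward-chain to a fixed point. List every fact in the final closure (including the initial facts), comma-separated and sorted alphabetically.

beep_code_3, boot_ok, cable_seated, disk_detected, driver_loaded, led_green, led_red, no_display, overheat, power_on, replace_psu, reseat_ram, temp_high, ticket_escalated

[1] (4) [driver_loaded, beep_code_3 => disk_detected]; (9) [beep_code_3 => boot_ok]; (10) [power_on, led_green => temp_high]. ⇒ new: disk_detected, boot_ok, temp_high.
[2] (2) [temp_high, led_red => reseat_ram]; (3) [overheat, disk_detected => cable_seated]; (8) [driver_loaded, disk_detected => ticket_escalated]. ⇒ new: reseat_ram, cable_seated, ticket_escalated.
[3] (6) [reseat_ram, disk_detected, overheat => replace_psu]. ⇒ new: replace_psu.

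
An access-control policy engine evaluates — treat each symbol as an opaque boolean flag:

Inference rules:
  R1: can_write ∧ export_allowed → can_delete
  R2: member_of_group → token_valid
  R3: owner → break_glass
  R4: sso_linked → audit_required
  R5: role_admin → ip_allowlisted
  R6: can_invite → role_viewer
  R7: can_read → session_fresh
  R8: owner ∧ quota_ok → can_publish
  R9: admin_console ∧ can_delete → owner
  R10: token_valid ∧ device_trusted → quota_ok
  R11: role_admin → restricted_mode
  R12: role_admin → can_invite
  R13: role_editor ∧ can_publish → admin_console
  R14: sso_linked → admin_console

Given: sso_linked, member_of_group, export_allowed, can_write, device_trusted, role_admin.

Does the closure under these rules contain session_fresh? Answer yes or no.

no

[1] R1 [can_write ∧ export_allowed → can_delete]; R2 [member_of_group → token_valid]; R4 [sso_linked → audit_required]; R5 [role_admin → ip_allowlisted]; R11 [role_admin → restricted_mode]; R12 [role_admin → can_invite]; R14 [sso_linked → admin_console]. ⇒ new: can_delete, token_valid, audit_required, ip_allowlisted, restricted_mode, can_invite, admin_console.
[2] R6 [can_invite → role_viewer]; R9 [admin_console ∧ can_delete → owner]; R10 [token_valid ∧ device_trusted → quota_ok]. ⇒ new: role_viewer, owner, quota_ok.
[3] R3 [owner → break_glass]; R8 [owner ∧ quota_ok → can_publish]. ⇒ new: break_glass, can_publish.
Fixed point reached. session_fresh is concluded only by R7; R7 needs can_read (never derived).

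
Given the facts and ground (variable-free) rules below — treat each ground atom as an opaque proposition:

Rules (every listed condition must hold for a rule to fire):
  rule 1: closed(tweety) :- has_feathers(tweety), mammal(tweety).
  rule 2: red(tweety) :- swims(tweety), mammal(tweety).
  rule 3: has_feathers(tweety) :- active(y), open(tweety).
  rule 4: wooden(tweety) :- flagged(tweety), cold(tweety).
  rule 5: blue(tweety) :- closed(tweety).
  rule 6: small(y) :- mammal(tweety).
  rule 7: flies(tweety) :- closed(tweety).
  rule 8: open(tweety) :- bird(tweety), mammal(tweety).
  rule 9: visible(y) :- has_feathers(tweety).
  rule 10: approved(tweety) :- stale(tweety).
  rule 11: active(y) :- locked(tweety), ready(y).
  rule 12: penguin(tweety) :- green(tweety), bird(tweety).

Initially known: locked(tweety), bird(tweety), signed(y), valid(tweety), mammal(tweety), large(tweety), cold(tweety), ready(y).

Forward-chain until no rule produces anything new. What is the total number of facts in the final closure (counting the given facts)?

Round 1 fires rule 6, rule 8, rule 11, giving small(y), open(tweety), active(y).
Round 2 fires rule 3, giving has_feathers(tweety).
Round 3 fires rule 1, rule 9, giving closed(tweety), visible(y).
Round 4 fires rule 5, rule 7, giving blue(tweety), flies(tweety).
Closure: {active(y), bird(tweety), blue(tweety), closed(tweety), cold(tweety), flies(tweety), has_feathers(tweety), large(tweety), locked(tweety), mammal(tweety), open(tweety), ready(y), signed(y), small(y), valid(tweety), visible(y)} — 16 facts.

16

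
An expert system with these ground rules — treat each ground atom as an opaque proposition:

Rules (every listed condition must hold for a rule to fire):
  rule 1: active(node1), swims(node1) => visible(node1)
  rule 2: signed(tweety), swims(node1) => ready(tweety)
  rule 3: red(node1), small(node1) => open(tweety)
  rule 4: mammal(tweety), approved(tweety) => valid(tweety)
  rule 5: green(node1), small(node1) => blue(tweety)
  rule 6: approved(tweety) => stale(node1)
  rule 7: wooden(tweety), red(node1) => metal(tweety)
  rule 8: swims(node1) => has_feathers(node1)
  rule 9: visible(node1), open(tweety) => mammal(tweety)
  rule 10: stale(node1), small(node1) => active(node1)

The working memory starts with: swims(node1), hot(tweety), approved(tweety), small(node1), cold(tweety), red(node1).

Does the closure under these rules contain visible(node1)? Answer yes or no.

yes

Round 1 fires rule 3, rule 6, rule 8, giving open(tweety), stale(node1), has_feathers(node1).
Round 2 fires rule 10, giving active(node1).
Round 3 fires rule 1, giving visible(node1).
Round 4 fires rule 9, giving mammal(tweety).
Round 5 fires rule 4, giving valid(tweety).
visible(node1) appears in round 3, so it is derivable.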